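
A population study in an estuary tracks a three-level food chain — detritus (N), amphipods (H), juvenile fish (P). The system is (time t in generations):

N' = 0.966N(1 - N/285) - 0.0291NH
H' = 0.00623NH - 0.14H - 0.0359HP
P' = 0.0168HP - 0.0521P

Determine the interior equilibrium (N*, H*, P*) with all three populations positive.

N* ≈ 258, H* ≈ 3.1, P* ≈ 40.9

From dP/dt = 0: 0.0168H* = 0.0521, so H* = 3.1.
From dN/dt = 0: 0.966(1 - N*/285) = 0.0291·3.1, giving N* = 285·(1 - 0.0934) = 258.
From dH/dt = 0: 0.00623·258 - 0.14 = 0.0359P*, so P* = 1.47/0.0359 = 40.9.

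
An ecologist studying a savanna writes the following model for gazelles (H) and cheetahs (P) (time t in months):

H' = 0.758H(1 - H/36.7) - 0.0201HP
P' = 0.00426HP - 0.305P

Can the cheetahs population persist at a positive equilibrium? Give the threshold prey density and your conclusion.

Threshold H = 71.6; K < 71.6, so no, the predator goes extinct.

The predator equation gives dP/dt > 0 only when H > 0.305/0.00426 = 71.6.
Without the predator, H → K = 36.7. Since 36.7 < 71.6, the predator cannot invade.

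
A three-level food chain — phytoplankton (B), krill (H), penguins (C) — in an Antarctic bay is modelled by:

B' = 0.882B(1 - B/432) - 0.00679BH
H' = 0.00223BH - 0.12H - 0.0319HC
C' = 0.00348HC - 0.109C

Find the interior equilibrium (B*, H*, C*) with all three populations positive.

B* ≈ 328, H* ≈ 31.3, C* ≈ 19.2

From dC/dt = 0: 0.00348H* = 0.109, so H* = 31.3.
From dB/dt = 0: 0.882(1 - B*/432) = 0.00679·31.3, giving B* = 432·(1 - 0.241) = 328.
From dH/dt = 0: 0.00223·328 - 0.12 = 0.0319C*, so C* = 0.611/0.0319 = 19.2.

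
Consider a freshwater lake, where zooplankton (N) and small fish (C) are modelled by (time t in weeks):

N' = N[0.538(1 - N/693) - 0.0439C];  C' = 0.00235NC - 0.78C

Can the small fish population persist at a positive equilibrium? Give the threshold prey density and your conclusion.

The predator equation gives dC/dt > 0 only when N > 0.78/0.00235 = 332.
Without the predator, N → K = 693. Since 693 > 332, the predator can invade and persist.

Threshold N = 332; K > 332, so yes, the predator persists.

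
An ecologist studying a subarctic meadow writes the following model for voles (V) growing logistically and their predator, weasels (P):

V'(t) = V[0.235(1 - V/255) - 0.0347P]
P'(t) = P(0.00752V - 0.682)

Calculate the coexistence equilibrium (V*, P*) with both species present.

From dP/dt = 0 with P > 0: 0.00752V* = 0.682, so V* = 90.7.
Substitute into dV/dt = 0: 0.235(1 - 90.7/255) = 0.0347P*.
The bracket is 0.644, giving P* = 0.151/0.0347 = 4.36.

V* ≈ 90.7, P* ≈ 4.36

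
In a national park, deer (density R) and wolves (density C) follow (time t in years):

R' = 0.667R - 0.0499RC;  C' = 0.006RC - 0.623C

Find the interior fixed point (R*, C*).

R* ≈ 104, C* ≈ 13.4

Set dC/dt = 0 with C > 0: 0.006R - 0.623 = 0, so R* = 0.623/0.006 = 104.
Set dR/dt = 0 with R > 0: 0.667 - 0.0499C = 0, so C* = 0.667/0.0499 = 13.4.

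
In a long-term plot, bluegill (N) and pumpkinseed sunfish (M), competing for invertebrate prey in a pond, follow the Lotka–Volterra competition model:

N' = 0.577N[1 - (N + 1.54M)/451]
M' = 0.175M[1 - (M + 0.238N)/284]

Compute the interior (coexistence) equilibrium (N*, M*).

Setting both brackets to zero gives the nullclines N + 1.54M = 451 and 0.238N + M = 284.
Substituting M = 284 - 0.238N into the first: N(1 - 1.54·0.238) = 451 - 1.54·284.
So N* = 13.6/0.633 = 21.5, and then M* = 284 - 0.238·21.5 = 279.

N* ≈ 21.5, M* ≈ 279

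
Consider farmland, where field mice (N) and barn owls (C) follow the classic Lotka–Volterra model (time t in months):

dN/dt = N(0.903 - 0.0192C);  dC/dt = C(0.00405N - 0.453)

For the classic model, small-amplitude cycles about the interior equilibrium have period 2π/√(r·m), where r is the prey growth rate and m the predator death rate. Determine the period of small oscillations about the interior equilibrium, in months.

Here r = 0.903 and m = 0.453, so r·m = 0.409.
ω = √0.409 = 0.64 per month, hence T = 2π/ω ≈ 9.82 months.

T ≈ 9.82 months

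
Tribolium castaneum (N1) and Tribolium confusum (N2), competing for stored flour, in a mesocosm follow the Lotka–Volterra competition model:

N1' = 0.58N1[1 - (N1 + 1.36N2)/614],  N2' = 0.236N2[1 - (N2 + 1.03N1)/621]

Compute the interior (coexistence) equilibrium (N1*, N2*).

Setting both brackets to zero gives the nullclines N1 + 1.36N2 = 614 and 1.03N1 + N2 = 621.
Substituting N2 = 621 - 1.03N1 into the first: N1(1 - 1.36·1.03) = 614 - 1.36·621.
So N1* = -231/-0.401 = 575, and then N2* = 621 - 1.03·575 = 28.5.

N1* ≈ 575, N2* ≈ 28.5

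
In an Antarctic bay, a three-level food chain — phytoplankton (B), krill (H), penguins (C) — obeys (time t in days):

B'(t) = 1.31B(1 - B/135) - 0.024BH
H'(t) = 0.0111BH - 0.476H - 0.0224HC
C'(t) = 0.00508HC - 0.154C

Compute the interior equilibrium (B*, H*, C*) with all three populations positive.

B* ≈ 60, H* ≈ 30.3, C* ≈ 8.49

From dC/dt = 0: 0.00508H* = 0.154, so H* = 30.3.
From dB/dt = 0: 1.31(1 - B*/135) = 0.024·30.3, giving B* = 135·(1 - 0.555) = 60.
From dH/dt = 0: 0.0111·60 - 0.476 = 0.0224C*, so C* = 0.19/0.0224 = 8.49.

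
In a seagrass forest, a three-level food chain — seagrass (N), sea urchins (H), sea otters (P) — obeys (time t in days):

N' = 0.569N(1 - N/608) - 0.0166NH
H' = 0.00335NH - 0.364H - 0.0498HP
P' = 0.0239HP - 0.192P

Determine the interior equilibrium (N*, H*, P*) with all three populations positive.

From dP/dt = 0: 0.0239H* = 0.192, so H* = 8.03.
From dN/dt = 0: 0.569(1 - N*/608) = 0.0166·8.03, giving N* = 608·(1 - 0.234) = 466.
From dH/dt = 0: 0.00335·466 - 0.364 = 0.0498P*, so P* = 1.2/0.0498 = 24.

N* ≈ 466, H* ≈ 8.03, P* ≈ 24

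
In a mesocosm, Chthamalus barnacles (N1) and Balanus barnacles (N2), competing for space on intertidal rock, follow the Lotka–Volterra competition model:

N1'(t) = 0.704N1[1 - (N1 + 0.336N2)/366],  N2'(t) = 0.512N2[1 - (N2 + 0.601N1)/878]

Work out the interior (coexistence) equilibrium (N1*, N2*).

Setting both brackets to zero gives the nullclines N1 + 0.336N2 = 366 and 0.601N1 + N2 = 878.
Substituting N2 = 878 - 0.601N1 into the first: N1(1 - 0.336·0.601) = 366 - 0.336·878.
So N1* = 71/0.798 = 89, and then N2* = 878 - 0.601·89 = 825.

N1* ≈ 89, N2* ≈ 825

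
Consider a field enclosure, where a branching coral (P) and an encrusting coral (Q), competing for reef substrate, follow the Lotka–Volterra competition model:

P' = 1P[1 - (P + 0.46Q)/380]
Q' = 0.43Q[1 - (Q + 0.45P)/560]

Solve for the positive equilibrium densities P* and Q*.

Setting both brackets to zero gives the nullclines P + 0.46Q = 380 and 0.45P + Q = 560.
Substituting Q = 560 - 0.45P into the first: P(1 - 0.46·0.45) = 380 - 0.46·560.
So P* = 122/0.793 = 154, and then Q* = 560 - 0.45·154 = 491.

P* ≈ 154, Q* ≈ 491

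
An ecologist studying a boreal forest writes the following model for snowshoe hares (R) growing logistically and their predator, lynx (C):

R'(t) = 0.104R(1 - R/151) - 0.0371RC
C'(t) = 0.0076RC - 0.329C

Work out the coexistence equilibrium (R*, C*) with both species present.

From dC/dt = 0 with C > 0: 0.0076R* = 0.329, so R* = 43.3.
Substitute into dR/dt = 0: 0.104(1 - 43.3/151) = 0.0371C*.
The bracket is 0.713, giving C* = 0.0742/0.0371 = 2.

R* ≈ 43.3, C* ≈ 2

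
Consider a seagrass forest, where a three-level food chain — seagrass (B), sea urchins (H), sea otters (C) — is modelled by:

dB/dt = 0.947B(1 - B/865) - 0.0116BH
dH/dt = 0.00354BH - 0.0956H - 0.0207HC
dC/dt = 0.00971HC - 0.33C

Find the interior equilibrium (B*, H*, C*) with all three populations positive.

B* ≈ 505, H* ≈ 34, C* ≈ 81.7

From dC/dt = 0: 0.00971H* = 0.33, so H* = 34.
From dB/dt = 0: 0.947(1 - B*/865) = 0.0116·34, giving B* = 865·(1 - 0.416) = 505.
From dH/dt = 0: 0.00354·505 - 0.0956 = 0.0207C*, so C* = 1.69/0.0207 = 81.7.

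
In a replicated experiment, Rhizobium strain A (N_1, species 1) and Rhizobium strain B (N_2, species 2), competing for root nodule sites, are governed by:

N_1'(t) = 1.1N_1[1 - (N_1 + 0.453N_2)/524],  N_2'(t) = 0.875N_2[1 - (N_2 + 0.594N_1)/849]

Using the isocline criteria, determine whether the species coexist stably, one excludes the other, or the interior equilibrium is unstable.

Compare the nullcline intercepts: K1/α12 = 524/0.453 = 1160 > K2 = 849; K2/α21 = 849/0.594 = 1430 > K1 = 524.
Since both inequalities hold, each species can invade when rare, so the interior equilibrium is stable.

stable coexistence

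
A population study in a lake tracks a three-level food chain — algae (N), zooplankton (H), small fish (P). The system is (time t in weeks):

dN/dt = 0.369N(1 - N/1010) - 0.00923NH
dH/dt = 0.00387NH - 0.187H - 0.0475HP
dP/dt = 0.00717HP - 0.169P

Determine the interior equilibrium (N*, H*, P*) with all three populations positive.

From dP/dt = 0: 0.00717H* = 0.169, so H* = 23.6.
From dN/dt = 0: 0.369(1 - N*/1010) = 0.00923·23.6, giving N* = 1010·(1 - 0.59) = 415.
From dH/dt = 0: 0.00387·415 - 0.187 = 0.0475P*, so P* = 1.42/0.0475 = 29.8.

N* ≈ 415, H* ≈ 23.6, P* ≈ 29.8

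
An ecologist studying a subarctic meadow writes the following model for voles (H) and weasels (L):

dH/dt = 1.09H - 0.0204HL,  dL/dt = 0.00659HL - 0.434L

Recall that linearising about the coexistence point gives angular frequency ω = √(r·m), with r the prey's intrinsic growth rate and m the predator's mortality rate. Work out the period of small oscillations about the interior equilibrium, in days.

Here r = 1.09 and m = 0.434, so r·m = 0.473.
ω = √0.473 = 0.688 per day, hence T = 2π/ω ≈ 9.14 days.

T ≈ 9.14 days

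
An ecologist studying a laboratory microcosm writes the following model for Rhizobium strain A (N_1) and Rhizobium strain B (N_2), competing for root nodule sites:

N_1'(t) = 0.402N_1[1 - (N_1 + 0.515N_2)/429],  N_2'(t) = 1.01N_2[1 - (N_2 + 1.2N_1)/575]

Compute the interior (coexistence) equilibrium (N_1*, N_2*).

N_1* ≈ 348, N_2* ≈ 158

Setting both brackets to zero gives the nullclines N_1 + 0.515N_2 = 429 and 1.2N_1 + N_2 = 575.
Substituting N_2 = 575 - 1.2N_1 into the first: N_1(1 - 0.515·1.2) = 429 - 0.515·575.
So N_1* = 133/0.382 = 348, and then N_2* = 575 - 1.2·348 = 158.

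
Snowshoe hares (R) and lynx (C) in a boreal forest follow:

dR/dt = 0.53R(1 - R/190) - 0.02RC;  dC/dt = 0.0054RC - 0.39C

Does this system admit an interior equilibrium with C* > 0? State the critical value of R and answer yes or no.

Threshold R = 72.2; K > 72.2, so yes, the predator persists.

The predator equation gives dC/dt > 0 only when R > 0.39/0.0054 = 72.2.
Without the predator, R → K = 190. Since 190 > 72.2, the predator can invade and persist.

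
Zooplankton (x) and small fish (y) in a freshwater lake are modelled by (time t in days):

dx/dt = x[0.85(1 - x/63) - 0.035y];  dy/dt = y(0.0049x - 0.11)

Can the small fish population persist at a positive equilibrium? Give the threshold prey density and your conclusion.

The predator equation gives dy/dt > 0 only when x > 0.11/0.0049 = 22.4.
Without the predator, x → K = 63. Since 63 > 22.4, the predator can invade and persist.

Threshold x = 22.4; K > 22.4, so yes, the predator persists.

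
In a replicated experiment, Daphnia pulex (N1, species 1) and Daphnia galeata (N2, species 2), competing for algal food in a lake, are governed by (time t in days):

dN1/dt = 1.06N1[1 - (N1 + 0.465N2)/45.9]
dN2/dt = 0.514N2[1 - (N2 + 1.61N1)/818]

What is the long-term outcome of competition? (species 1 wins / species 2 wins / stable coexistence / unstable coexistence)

Compare the nullcline intercepts: K1/α12 = 45.9/0.465 = 98.7 < K2 = 818; K2/α21 = 818/1.61 = 508 > K1 = 45.9.
Since the inequalities point opposite ways, species 2 can invade but species 1 cannot.

species 2 excludes species 1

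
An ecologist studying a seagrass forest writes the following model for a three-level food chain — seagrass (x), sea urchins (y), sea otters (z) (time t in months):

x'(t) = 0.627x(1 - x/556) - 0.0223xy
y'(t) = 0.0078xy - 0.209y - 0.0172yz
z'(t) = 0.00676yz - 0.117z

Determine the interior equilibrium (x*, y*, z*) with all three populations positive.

x* ≈ 214, y* ≈ 17.3, z* ≈ 84.8

From dz/dt = 0: 0.00676y* = 0.117, so y* = 17.3.
From dx/dt = 0: 0.627(1 - x*/556) = 0.0223·17.3, giving x* = 556·(1 - 0.616) = 214.
From dy/dt = 0: 0.0078·214 - 0.209 = 0.0172z*, so z* = 1.46/0.0172 = 84.8.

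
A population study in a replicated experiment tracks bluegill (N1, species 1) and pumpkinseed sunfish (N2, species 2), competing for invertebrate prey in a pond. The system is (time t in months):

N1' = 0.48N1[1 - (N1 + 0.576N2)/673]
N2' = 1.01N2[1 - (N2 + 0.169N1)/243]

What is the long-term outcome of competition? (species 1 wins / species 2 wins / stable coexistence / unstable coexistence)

Compare the nullcline intercepts: K1/α12 = 673/0.576 = 1170 > K2 = 243; K2/α21 = 243/0.169 = 1440 > K1 = 673.
Since both inequalities hold, each species can invade when rare, so the interior equilibrium is stable.

stable coexistence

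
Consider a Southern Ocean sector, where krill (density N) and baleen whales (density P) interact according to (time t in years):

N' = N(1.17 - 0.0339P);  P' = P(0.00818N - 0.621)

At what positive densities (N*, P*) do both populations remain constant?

N* ≈ 75.9, P* ≈ 34.5

Set dP/dt = 0 with P > 0: 0.00818N - 0.621 = 0, so N* = 0.621/0.00818 = 75.9.
Set dN/dt = 0 with N > 0: 1.17 - 0.0339P = 0, so P* = 1.17/0.0339 = 34.5.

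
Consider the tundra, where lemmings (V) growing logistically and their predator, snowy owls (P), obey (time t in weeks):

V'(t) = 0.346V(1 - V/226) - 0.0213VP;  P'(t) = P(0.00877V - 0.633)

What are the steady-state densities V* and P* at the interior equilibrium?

V* ≈ 72.2, P* ≈ 11.1

From dP/dt = 0 with P > 0: 0.00877V* = 0.633, so V* = 72.2.
Substitute into dV/dt = 0: 0.346(1 - 72.2/226) = 0.0213P*.
The bracket is 0.681, giving P* = 0.235/0.0213 = 11.1.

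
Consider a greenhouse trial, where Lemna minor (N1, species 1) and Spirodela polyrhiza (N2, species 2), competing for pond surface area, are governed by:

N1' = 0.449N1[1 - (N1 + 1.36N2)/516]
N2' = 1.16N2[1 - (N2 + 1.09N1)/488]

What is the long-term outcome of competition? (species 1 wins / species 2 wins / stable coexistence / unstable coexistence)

unstable coexistence (outcome depends on initial conditions)

Compare the nullcline intercepts: K1/α12 = 516/1.36 = 379 < K2 = 488; K2/α21 = 488/1.09 = 448 < K1 = 516.
Since both are reversed, neither can invade when rare; the interior point is a saddle.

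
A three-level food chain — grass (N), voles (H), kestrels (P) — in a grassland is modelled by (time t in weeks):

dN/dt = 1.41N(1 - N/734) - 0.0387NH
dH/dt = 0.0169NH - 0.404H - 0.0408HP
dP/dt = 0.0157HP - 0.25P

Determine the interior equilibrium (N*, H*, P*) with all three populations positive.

From dP/dt = 0: 0.0157H* = 0.25, so H* = 15.9.
From dN/dt = 0: 1.41(1 - N*/734) = 0.0387·15.9, giving N* = 734·(1 - 0.437) = 413.
From dH/dt = 0: 0.0169·413 - 0.404 = 0.0408P*, so P* = 6.58/0.0408 = 161.

N* ≈ 413, H* ≈ 15.9, P* ≈ 161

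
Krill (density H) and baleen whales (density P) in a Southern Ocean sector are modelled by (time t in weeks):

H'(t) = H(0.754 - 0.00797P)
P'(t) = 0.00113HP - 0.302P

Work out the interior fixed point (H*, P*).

H* ≈ 267, P* ≈ 94.6

Set dP/dt = 0 with P > 0: 0.00113H - 0.302 = 0, so H* = 0.302/0.00113 = 267.
Set dH/dt = 0 with H > 0: 0.754 - 0.00797P = 0, so P* = 0.754/0.00797 = 94.6.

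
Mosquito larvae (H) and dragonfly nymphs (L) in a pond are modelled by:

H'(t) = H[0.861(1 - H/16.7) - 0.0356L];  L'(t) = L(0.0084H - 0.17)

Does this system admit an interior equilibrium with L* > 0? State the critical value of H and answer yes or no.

Threshold H = 20.2; K < 20.2, so no, the predator goes extinct.

The predator equation gives dL/dt > 0 only when H > 0.17/0.0084 = 20.2.
Without the predator, H → K = 16.7. Since 16.7 < 20.2, the predator cannot invade.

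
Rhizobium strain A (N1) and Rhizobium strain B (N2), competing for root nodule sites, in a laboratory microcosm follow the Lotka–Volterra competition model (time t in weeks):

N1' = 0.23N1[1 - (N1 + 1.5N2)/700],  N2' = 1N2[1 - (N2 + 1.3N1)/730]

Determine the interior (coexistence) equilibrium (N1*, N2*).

Setting both brackets to zero gives the nullclines N1 + 1.5N2 = 700 and 1.3N1 + N2 = 730.
Substituting N2 = 730 - 1.3N1 into the first: N1(1 - 1.5·1.3) = 700 - 1.5·730.
So N1* = -395/-0.95 = 416, and then N2* = 730 - 1.3·416 = 189.

N1* ≈ 416, N2* ≈ 189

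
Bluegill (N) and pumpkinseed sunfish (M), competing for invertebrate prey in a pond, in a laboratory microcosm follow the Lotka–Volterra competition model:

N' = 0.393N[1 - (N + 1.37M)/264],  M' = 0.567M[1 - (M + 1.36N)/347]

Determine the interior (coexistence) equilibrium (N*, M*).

N* ≈ 245, M* ≈ 13.9

Setting both brackets to zero gives the nullclines N + 1.37M = 264 and 1.36N + M = 347.
Substituting M = 347 - 1.36N into the first: N(1 - 1.37·1.36) = 264 - 1.37·347.
So N* = -211/-0.863 = 245, and then M* = 347 - 1.36·245 = 13.9.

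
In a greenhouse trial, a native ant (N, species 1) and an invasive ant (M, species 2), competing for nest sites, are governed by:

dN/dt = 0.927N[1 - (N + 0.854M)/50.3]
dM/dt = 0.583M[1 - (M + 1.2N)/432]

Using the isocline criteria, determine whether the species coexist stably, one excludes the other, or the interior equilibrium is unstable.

Compare the nullcline intercepts: K1/α12 = 50.3/0.854 = 58.9 < K2 = 432; K2/α21 = 432/1.2 = 360 > K1 = 50.3.
Since the inequalities point opposite ways, species 2 can invade but species 1 cannot.

species 2 excludes species 1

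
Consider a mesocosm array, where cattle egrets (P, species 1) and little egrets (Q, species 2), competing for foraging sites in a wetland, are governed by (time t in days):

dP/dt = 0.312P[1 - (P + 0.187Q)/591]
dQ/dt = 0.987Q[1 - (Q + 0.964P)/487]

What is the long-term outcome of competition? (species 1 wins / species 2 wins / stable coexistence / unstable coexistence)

Compare the nullcline intercepts: K1/α12 = 591/0.187 = 3160 > K2 = 487; K2/α21 = 487/0.964 = 505 < K1 = 591.
Since the inequalities point opposite ways, species 1 can invade but species 2 cannot.

species 1 excludes species 2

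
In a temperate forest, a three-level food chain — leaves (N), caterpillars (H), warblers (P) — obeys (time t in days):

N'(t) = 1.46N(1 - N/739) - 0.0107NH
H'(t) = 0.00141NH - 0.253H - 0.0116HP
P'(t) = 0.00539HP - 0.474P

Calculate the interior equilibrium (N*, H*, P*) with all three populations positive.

N* ≈ 263, H* ≈ 87.9, P* ≈ 10.1

From dP/dt = 0: 0.00539H* = 0.474, so H* = 87.9.
From dN/dt = 0: 1.46(1 - N*/739) = 0.0107·87.9, giving N* = 739·(1 - 0.644) = 263.
From dH/dt = 0: 0.00141·263 - 0.253 = 0.0116P*, so P* = 0.117/0.0116 = 10.1.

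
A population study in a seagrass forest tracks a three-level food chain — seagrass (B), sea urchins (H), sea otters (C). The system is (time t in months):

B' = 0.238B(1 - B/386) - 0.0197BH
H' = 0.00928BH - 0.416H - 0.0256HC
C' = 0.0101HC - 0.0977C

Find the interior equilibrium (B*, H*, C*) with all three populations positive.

From dC/dt = 0: 0.0101H* = 0.0977, so H* = 9.67.
From dB/dt = 0: 0.238(1 - B*/386) = 0.0197·9.67, giving B* = 386·(1 - 0.801) = 76.9.
From dH/dt = 0: 0.00928·76.9 - 0.416 = 0.0256C*, so C* = 0.298/0.0256 = 11.6.

B* ≈ 76.9, H* ≈ 9.67, C* ≈ 11.6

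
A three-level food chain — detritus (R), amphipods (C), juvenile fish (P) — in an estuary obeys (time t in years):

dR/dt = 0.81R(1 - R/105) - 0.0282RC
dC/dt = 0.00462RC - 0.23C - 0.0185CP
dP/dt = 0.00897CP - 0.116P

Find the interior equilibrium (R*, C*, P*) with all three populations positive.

From dP/dt = 0: 0.00897C* = 0.116, so C* = 12.9.
From dR/dt = 0: 0.81(1 - R*/105) = 0.0282·12.9, giving R* = 105·(1 - 0.45) = 57.7.
From dC/dt = 0: 0.00462·57.7 - 0.23 = 0.0185P*, so P* = 0.0367/0.0185 = 1.98.

R* ≈ 57.7, C* ≈ 12.9, P* ≈ 1.98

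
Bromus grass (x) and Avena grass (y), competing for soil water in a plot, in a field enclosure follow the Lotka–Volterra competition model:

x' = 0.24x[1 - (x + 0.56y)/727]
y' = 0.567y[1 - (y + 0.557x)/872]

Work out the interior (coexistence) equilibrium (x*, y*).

x* ≈ 347, y* ≈ 679

Setting both brackets to zero gives the nullclines x + 0.56y = 727 and 0.557x + y = 872.
Substituting y = 872 - 0.557x into the first: x(1 - 0.56·0.557) = 727 - 0.56·872.
So x* = 239/0.688 = 347, and then y* = 872 - 0.557·347 = 679.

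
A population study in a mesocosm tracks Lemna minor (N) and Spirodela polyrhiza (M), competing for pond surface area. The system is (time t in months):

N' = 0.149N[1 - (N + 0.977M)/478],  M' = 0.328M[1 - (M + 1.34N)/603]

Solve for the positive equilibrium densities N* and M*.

Setting both brackets to zero gives the nullclines N + 0.977M = 478 and 1.34N + M = 603.
Substituting M = 603 - 1.34N into the first: N(1 - 0.977·1.34) = 478 - 0.977·603.
So N* = -111/-0.309 = 359, and then M* = 603 - 1.34·359 = 121.

N* ≈ 359, M* ≈ 121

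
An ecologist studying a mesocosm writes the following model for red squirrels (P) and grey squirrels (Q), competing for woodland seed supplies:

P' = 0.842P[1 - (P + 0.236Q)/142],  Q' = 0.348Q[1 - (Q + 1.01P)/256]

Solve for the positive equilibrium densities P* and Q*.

Setting both brackets to zero gives the nullclines P + 0.236Q = 142 and 1.01P + Q = 256.
Substituting Q = 256 - 1.01P into the first: P(1 - 0.236·1.01) = 142 - 0.236·256.
So P* = 81.6/0.762 = 107, and then Q* = 256 - 1.01·107 = 148.

P* ≈ 107, Q* ≈ 148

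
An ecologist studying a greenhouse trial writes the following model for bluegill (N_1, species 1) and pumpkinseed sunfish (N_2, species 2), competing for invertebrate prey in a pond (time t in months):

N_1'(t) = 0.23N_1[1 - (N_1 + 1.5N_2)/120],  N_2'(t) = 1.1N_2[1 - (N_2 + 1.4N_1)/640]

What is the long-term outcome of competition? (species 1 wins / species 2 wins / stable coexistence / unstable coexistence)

species 2 excludes species 1

Compare the nullcline intercepts: K1/α12 = 120/1.5 = 80 < K2 = 640; K2/α21 = 640/1.4 = 457 > K1 = 120.
Since the inequalities point opposite ways, species 2 can invade but species 1 cannot.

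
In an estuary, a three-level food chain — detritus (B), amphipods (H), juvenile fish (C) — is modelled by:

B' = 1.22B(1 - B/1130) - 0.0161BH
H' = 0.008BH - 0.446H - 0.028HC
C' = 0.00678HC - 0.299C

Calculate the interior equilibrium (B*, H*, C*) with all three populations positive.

From dC/dt = 0: 0.00678H* = 0.299, so H* = 44.1.
From dB/dt = 0: 1.22(1 - B*/1130) = 0.0161·44.1, giving B* = 1130·(1 - 0.582) = 472.
From dH/dt = 0: 0.008·472 - 0.446 = 0.028C*, so C* = 3.33/0.028 = 119.

B* ≈ 472, H* ≈ 44.1, C* ≈ 119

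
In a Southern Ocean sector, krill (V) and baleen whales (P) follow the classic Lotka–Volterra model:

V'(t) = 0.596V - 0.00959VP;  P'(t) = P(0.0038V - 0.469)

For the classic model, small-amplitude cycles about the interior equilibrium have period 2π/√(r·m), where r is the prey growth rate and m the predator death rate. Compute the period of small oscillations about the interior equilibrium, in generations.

T ≈ 11.9 generations

Here r = 0.596 and m = 0.469, so r·m = 0.28.
ω = √0.28 = 0.529 per generation, hence T = 2π/ω ≈ 11.9 generations.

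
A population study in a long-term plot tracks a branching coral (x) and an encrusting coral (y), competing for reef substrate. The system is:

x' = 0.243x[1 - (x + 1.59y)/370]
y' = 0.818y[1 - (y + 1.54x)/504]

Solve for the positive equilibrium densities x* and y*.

x* ≈ 298, y* ≈ 45.4

Setting both brackets to zero gives the nullclines x + 1.59y = 370 and 1.54x + y = 504.
Substituting y = 504 - 1.54x into the first: x(1 - 1.59·1.54) = 370 - 1.59·504.
So x* = -431/-1.45 = 298, and then y* = 504 - 1.54·298 = 45.4.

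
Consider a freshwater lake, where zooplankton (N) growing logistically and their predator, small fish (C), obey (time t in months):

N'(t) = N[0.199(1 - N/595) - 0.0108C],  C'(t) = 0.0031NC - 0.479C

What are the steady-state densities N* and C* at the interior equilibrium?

N* ≈ 155, C* ≈ 13.6

From dC/dt = 0 with C > 0: 0.0031N* = 0.479, so N* = 155.
Substitute into dN/dt = 0: 0.199(1 - 155/595) = 0.0108C*.
The bracket is 0.74, giving C* = 0.147/0.0108 = 13.6.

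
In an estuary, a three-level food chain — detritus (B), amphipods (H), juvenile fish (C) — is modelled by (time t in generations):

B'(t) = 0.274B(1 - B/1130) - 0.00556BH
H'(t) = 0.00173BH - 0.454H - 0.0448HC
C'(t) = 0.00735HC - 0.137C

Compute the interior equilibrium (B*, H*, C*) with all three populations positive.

From dC/dt = 0: 0.00735H* = 0.137, so H* = 18.6.
From dB/dt = 0: 0.274(1 - B*/1130) = 0.00556·18.6, giving B* = 1130·(1 - 0.378) = 703.
From dH/dt = 0: 0.00173·703 - 0.454 = 0.0448C*, so C* = 0.761/0.0448 = 17.

B* ≈ 703, H* ≈ 18.6, C* ≈ 17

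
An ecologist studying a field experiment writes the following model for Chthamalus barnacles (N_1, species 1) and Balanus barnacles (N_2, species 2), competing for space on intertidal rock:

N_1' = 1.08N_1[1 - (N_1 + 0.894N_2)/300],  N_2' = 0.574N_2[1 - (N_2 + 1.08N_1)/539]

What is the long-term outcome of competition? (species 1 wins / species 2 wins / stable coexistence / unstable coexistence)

Compare the nullcline intercepts: K1/α12 = 300/0.894 = 336 < K2 = 539; K2/α21 = 539/1.08 = 499 > K1 = 300.
Since the inequalities point opposite ways, species 2 can invade but species 1 cannot.

species 2 excludes species 1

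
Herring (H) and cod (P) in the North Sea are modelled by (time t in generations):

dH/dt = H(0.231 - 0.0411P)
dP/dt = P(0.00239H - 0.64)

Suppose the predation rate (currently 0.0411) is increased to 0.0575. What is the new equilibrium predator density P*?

P* ≈ 4.02

At the interior fixed point, setting dH/dt = 0 with H > 0 fixes P* = (prey growth rate)/(HP coefficient) — independent of the other coefficients.
With the change, P* = 0.231/0.0575 = 4.02; it falls from 5.62.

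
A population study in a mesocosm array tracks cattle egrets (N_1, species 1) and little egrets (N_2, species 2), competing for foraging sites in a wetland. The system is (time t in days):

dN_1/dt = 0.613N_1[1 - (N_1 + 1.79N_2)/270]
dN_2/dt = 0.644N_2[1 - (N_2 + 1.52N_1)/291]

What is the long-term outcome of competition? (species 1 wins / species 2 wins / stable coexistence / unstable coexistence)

unstable coexistence (outcome depends on initial conditions)

Compare the nullcline intercepts: K1/α12 = 270/1.79 = 151 < K2 = 291; K2/α21 = 291/1.52 = 191 < K1 = 270.
Since both are reversed, neither can invade when rare; the interior point is a saddle.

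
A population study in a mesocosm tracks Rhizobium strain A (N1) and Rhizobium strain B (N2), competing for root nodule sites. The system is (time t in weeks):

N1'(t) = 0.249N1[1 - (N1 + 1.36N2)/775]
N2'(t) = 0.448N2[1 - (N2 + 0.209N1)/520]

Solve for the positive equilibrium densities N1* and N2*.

Setting both brackets to zero gives the nullclines N1 + 1.36N2 = 775 and 0.209N1 + N2 = 520.
Substituting N2 = 520 - 0.209N1 into the first: N1(1 - 1.36·0.209) = 775 - 1.36·520.
So N1* = 67.8/0.716 = 94.7, and then N2* = 520 - 0.209·94.7 = 500.

N1* ≈ 94.7, N2* ≈ 500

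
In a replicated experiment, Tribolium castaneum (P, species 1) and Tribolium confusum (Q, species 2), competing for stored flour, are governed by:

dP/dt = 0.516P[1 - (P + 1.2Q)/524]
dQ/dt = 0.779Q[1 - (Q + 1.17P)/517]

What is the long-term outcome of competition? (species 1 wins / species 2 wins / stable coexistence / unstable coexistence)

unstable coexistence (outcome depends on initial conditions)

Compare the nullcline intercepts: K1/α12 = 524/1.2 = 437 < K2 = 517; K2/α21 = 517/1.17 = 442 < K1 = 524.
Since both are reversed, neither can invade when rare; the interior point is a saddle.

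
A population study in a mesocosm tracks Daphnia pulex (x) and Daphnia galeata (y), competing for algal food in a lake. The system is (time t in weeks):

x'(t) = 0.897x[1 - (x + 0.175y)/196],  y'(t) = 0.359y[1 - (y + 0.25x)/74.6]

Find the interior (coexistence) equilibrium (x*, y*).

Setting both brackets to zero gives the nullclines x + 0.175y = 196 and 0.25x + y = 74.6.
Substituting y = 74.6 - 0.25x into the first: x(1 - 0.175·0.25) = 196 - 0.175·74.6.
So x* = 183/0.956 = 191, and then y* = 74.6 - 0.25·191 = 26.8.

x* ≈ 191, y* ≈ 26.8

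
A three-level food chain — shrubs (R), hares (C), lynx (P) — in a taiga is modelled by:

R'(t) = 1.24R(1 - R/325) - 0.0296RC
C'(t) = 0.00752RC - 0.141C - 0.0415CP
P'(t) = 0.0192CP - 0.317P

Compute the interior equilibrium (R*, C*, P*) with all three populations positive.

From dP/dt = 0: 0.0192C* = 0.317, so C* = 16.5.
From dR/dt = 0: 1.24(1 - R*/325) = 0.0296·16.5, giving R* = 325·(1 - 0.394) = 197.
From dC/dt = 0: 0.00752·197 - 0.141 = 0.0415P*, so P* = 1.34/0.0415 = 32.3.

R* ≈ 197, C* ≈ 16.5, P* ≈ 32.3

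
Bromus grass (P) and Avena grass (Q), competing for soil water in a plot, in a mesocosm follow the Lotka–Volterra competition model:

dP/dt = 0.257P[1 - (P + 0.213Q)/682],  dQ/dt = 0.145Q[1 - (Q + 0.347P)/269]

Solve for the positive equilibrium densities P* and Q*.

Setting both brackets to zero gives the nullclines P + 0.213Q = 682 and 0.347P + Q = 269.
Substituting Q = 269 - 0.347P into the first: P(1 - 0.213·0.347) = 682 - 0.213·269.
So P* = 625/0.926 = 675, and then Q* = 269 - 0.347·675 = 34.9.

P* ≈ 675, Q* ≈ 34.9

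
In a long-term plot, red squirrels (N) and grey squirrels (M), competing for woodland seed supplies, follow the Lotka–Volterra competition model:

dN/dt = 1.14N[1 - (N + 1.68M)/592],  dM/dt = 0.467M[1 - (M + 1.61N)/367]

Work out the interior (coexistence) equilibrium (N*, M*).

Setting both brackets to zero gives the nullclines N + 1.68M = 592 and 1.61N + M = 367.
Substituting M = 367 - 1.61N into the first: N(1 - 1.68·1.61) = 592 - 1.68·367.
So N* = -24.6/-1.7 = 14.4, and then M* = 367 - 1.61·14.4 = 344.

N* ≈ 14.4, M* ≈ 344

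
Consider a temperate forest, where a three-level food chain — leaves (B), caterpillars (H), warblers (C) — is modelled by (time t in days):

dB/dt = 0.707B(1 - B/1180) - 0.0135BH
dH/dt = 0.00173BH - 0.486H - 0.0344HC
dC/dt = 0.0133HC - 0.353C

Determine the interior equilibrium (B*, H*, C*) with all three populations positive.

B* ≈ 582, H* ≈ 26.5, C* ≈ 15.1

From dC/dt = 0: 0.0133H* = 0.353, so H* = 26.5.
From dB/dt = 0: 0.707(1 - B*/1180) = 0.0135·26.5, giving B* = 1180·(1 - 0.507) = 582.
From dH/dt = 0: 0.00173·582 - 0.486 = 0.0344C*, so C* = 0.521/0.0344 = 15.1.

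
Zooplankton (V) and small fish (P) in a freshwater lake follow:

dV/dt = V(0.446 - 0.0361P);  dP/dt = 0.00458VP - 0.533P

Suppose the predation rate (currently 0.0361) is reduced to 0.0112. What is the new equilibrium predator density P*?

P* ≈ 39.8

At the interior fixed point, setting dV/dt = 0 with V > 0 fixes P* = (prey growth rate)/(VP coefficient) — independent of the other coefficients.
With the change, P* = 0.446/0.0112 = 39.8; it rises from 12.4.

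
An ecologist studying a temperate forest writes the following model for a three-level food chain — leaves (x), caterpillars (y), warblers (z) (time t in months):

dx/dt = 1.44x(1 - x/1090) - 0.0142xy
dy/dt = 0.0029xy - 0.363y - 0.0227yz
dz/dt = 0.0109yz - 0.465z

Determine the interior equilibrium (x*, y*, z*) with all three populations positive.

From dz/dt = 0: 0.0109y* = 0.465, so y* = 42.7.
From dx/dt = 0: 1.44(1 - x*/1090) = 0.0142·42.7, giving x* = 1090·(1 - 0.421) = 631.
From dy/dt = 0: 0.0029·631 - 0.363 = 0.0227z*, so z* = 1.47/0.0227 = 64.7.

x* ≈ 631, y* ≈ 42.7, z* ≈ 64.7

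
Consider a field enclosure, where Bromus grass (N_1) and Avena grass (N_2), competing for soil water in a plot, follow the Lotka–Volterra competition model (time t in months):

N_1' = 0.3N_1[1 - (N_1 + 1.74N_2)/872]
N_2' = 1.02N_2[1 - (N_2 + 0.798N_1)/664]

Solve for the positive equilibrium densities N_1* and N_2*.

Setting both brackets to zero gives the nullclines N_1 + 1.74N_2 = 872 and 0.798N_1 + N_2 = 664.
Substituting N_2 = 664 - 0.798N_1 into the first: N_1(1 - 1.74·0.798) = 872 - 1.74·664.
So N_1* = -283/-0.389 = 729, and then N_2* = 664 - 0.798·729 = 82.

N_1* ≈ 729, N_2* ≈ 82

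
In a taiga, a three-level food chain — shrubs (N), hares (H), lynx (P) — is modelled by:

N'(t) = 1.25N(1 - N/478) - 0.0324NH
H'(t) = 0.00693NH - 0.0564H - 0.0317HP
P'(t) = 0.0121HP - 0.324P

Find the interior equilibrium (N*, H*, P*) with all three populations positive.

N* ≈ 146, H* ≈ 26.8, P* ≈ 30.2

From dP/dt = 0: 0.0121H* = 0.324, so H* = 26.8.
From dN/dt = 0: 1.25(1 - N*/478) = 0.0324·26.8, giving N* = 478·(1 - 0.694) = 146.
From dH/dt = 0: 0.00693·146 - 0.0564 = 0.0317P*, so P* = 0.957/0.0317 = 30.2.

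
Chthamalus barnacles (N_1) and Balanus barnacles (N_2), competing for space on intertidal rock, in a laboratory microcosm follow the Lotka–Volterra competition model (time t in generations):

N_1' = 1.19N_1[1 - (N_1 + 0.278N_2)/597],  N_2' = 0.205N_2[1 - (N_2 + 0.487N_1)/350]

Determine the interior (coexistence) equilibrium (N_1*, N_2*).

Setting both brackets to zero gives the nullclines N_1 + 0.278N_2 = 597 and 0.487N_1 + N_2 = 350.
Substituting N_2 = 350 - 0.487N_1 into the first: N_1(1 - 0.278·0.487) = 597 - 0.278·350.
So N_1* = 500/0.865 = 578, and then N_2* = 350 - 0.487·578 = 68.5.

N_1* ≈ 578, N_2* ≈ 68.5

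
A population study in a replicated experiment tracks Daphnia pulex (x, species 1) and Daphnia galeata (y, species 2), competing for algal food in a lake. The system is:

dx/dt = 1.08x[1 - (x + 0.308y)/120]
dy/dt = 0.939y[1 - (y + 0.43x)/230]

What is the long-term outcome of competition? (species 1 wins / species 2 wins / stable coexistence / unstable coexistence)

Compare the nullcline intercepts: K1/α12 = 120/0.308 = 390 > K2 = 230; K2/α21 = 230/0.43 = 535 > K1 = 120.
Since both inequalities hold, each species can invade when rare, so the interior equilibrium is stable.

stable coexistence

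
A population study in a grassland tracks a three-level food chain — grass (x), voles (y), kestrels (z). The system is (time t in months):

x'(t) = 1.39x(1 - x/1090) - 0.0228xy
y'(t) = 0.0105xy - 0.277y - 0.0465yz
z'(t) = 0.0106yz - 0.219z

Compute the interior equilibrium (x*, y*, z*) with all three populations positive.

x* ≈ 721, y* ≈ 20.7, z* ≈ 157

From dz/dt = 0: 0.0106y* = 0.219, so y* = 20.7.
From dx/dt = 0: 1.39(1 - x*/1090) = 0.0228·20.7, giving x* = 1090·(1 - 0.339) = 721.
From dy/dt = 0: 0.0105·721 - 0.277 = 0.0465z*, so z* = 7.29/0.0465 = 157.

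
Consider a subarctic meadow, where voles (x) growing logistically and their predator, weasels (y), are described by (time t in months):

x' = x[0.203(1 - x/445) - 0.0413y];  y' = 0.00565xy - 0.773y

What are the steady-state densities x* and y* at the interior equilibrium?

From dy/dt = 0 with y > 0: 0.00565x* = 0.773, so x* = 137.
Substitute into dx/dt = 0: 0.203(1 - 137/445) = 0.0413y*.
The bracket is 0.693, giving y* = 0.141/0.0413 = 3.4.

x* ≈ 137, y* ≈ 3.4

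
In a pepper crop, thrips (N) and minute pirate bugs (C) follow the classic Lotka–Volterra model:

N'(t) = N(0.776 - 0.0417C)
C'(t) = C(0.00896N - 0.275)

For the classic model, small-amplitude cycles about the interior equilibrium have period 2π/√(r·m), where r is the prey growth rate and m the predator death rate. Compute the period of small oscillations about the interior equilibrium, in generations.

Here r = 0.776 and m = 0.275, so r·m = 0.213.
ω = √0.213 = 0.462 per generation, hence T = 2π/ω ≈ 13.6 generations.

T ≈ 13.6 generations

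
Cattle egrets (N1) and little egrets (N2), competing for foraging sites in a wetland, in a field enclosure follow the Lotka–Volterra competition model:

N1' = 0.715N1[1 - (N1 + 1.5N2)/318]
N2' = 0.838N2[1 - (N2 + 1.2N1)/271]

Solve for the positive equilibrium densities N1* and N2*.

N1* ≈ 111, N2* ≈ 138

Setting both brackets to zero gives the nullclines N1 + 1.5N2 = 318 and 1.2N1 + N2 = 271.
Substituting N2 = 271 - 1.2N1 into the first: N1(1 - 1.5·1.2) = 318 - 1.5·271.
So N1* = -88.5/-0.8 = 111, and then N2* = 271 - 1.2·111 = 138.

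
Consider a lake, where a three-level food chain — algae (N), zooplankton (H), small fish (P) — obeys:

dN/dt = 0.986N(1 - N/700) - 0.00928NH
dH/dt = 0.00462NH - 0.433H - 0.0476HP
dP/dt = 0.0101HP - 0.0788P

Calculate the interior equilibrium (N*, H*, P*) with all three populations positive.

From dP/dt = 0: 0.0101H* = 0.0788, so H* = 7.8.
From dN/dt = 0: 0.986(1 - N*/700) = 0.00928·7.8, giving N* = 700·(1 - 0.0734) = 649.
From dH/dt = 0: 0.00462·649 - 0.433 = 0.0476P*, so P* = 2.56/0.0476 = 53.9.

N* ≈ 649, H* ≈ 7.8, P* ≈ 53.9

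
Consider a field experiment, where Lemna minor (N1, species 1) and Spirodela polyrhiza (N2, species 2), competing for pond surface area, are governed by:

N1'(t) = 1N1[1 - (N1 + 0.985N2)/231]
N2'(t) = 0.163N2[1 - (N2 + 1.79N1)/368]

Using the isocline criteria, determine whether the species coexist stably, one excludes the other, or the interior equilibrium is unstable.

unstable coexistence (outcome depends on initial conditions)

Compare the nullcline intercepts: K1/α12 = 231/0.985 = 235 < K2 = 368; K2/α21 = 368/1.79 = 206 < K1 = 231.
Since both are reversed, neither can invade when rare; the interior point is a saddle.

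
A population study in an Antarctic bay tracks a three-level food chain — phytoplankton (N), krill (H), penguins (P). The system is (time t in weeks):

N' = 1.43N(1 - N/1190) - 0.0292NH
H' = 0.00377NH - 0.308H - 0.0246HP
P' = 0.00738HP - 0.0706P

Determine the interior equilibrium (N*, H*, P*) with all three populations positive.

N* ≈ 958, H* ≈ 9.57, P* ≈ 134

From dP/dt = 0: 0.00738H* = 0.0706, so H* = 9.57.
From dN/dt = 0: 1.43(1 - N*/1190) = 0.0292·9.57, giving N* = 1190·(1 - 0.195) = 958.
From dH/dt = 0: 0.00377·958 - 0.308 = 0.0246P*, so P* = 3.3/0.0246 = 134.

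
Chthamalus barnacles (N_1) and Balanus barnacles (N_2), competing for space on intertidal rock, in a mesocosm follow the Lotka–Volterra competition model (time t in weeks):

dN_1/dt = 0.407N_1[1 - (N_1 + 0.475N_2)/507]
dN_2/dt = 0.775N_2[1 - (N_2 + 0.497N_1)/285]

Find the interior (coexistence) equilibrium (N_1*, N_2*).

Setting both brackets to zero gives the nullclines N_1 + 0.475N_2 = 507 and 0.497N_1 + N_2 = 285.
Substituting N_2 = 285 - 0.497N_1 into the first: N_1(1 - 0.475·0.497) = 507 - 0.475·285.
So N_1* = 372/0.764 = 486, and then N_2* = 285 - 0.497·486 = 43.2.

N_1* ≈ 486, N_2* ≈ 43.2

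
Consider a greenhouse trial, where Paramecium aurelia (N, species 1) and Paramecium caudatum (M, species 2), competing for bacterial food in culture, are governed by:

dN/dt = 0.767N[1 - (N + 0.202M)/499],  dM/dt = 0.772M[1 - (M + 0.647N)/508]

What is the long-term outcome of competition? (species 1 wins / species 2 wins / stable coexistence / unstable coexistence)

Compare the nullcline intercepts: K1/α12 = 499/0.202 = 2470 > K2 = 508; K2/α21 = 508/0.647 = 785 > K1 = 499.
Since both inequalities hold, each species can invade when rare, so the interior equilibrium is stable.

stable coexistence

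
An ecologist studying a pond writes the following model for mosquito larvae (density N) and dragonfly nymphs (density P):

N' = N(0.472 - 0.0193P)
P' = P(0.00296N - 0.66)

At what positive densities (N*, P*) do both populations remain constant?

Set dP/dt = 0 with P > 0: 0.00296N - 0.66 = 0, so N* = 0.66/0.00296 = 223.
Set dN/dt = 0 with N > 0: 0.472 - 0.0193P = 0, so P* = 0.472/0.0193 = 24.5.

N* ≈ 223, P* ≈ 24.5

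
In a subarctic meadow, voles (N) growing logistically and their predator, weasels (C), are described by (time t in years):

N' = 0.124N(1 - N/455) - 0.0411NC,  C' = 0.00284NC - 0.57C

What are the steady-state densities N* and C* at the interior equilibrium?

From dC/dt = 0 with C > 0: 0.00284N* = 0.57, so N* = 201.
Substitute into dN/dt = 0: 0.124(1 - 201/455) = 0.0411C*.
The bracket is 0.559, giving C* = 0.0693/0.0411 = 1.69.

N* ≈ 201, C* ≈ 1.69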